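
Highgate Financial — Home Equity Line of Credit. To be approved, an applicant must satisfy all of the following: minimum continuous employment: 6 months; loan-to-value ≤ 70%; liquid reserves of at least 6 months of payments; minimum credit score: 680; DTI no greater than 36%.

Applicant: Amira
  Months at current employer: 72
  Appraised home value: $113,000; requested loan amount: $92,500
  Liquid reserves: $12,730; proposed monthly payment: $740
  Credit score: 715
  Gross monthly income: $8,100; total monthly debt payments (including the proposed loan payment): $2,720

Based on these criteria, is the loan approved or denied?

Employment 72 ≥ 6 months
LTV: 92,500 ÷ 113,000 = 81.9%, exceeds 70% cap
Reserves = 12,730/740 = 17.2 months ≥ 6
Credit score 715 ≥ 680 (meets)
Debt-to-income = 2,720/8,100 = 33.6% — meets 36% limit
Fails on LTV.

Denied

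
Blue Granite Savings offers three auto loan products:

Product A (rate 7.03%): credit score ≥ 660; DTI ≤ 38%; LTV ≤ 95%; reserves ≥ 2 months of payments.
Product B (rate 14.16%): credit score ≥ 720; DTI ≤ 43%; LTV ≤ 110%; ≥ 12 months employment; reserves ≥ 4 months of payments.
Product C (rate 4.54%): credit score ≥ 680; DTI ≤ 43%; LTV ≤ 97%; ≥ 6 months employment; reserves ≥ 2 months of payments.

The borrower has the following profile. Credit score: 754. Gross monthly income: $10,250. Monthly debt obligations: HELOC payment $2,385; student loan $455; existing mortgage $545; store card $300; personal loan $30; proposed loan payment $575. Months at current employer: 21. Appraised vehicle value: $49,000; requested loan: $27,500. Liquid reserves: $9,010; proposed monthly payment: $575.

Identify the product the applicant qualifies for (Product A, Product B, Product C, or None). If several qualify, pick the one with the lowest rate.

Product C

Total debts = (2,385 + 455 + 545 + 300 + 30 + 575) = 4,290; DTI = 4,290/10,250 = 41.9%.
LTV = 27,500/49,000 = 56.1%.
Reserves = 9,010/575 = 15.7 months.
Product A: score 754 ≥ 660; DTI 41.9% > 38%; LTV 56.1% ≤ 95%; reserves 15.7 ≥ 2 mo → does not qualify.
Product B: score 754 ≥ 720; DTI 41.9% ≤ 43%; LTV 56.1% ≤ 110%; employment 21 ≥ 12 mo; reserves 15.7 ≥ 4 mo → qualifies.
Product C: score 754 ≥ 680; DTI 41.9% ≤ 43%; LTV 56.1% ≤ 97%; employment 21 ≥ 6 mo; reserves 15.7 ≥ 2 mo → qualifies.
Qualifying: Product B, Product C. Lowest rate is 4.54% → Product C.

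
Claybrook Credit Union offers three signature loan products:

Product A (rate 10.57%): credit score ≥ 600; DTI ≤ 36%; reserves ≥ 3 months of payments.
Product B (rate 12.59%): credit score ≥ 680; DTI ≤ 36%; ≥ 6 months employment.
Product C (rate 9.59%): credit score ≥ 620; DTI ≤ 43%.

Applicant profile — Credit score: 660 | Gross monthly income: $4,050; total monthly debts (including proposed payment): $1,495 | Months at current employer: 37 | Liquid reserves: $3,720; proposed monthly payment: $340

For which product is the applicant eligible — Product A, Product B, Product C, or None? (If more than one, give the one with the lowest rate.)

DTI = 1,495/4,050 = 36.9%.
Reserves = 3,720/340 = 10.9 months.
Product A: score 660 ≥ 600; DTI 36.9% > 36%; reserves 10.9 ≥ 3 mo → does not qualify.
Product B: score 660 < 680; DTI 36.9% > 36%; employment 37 ≥ 6 mo → does not qualify.
Product C: score 660 ≥ 620; DTI 36.9% ≤ 43% → qualifies.

Product C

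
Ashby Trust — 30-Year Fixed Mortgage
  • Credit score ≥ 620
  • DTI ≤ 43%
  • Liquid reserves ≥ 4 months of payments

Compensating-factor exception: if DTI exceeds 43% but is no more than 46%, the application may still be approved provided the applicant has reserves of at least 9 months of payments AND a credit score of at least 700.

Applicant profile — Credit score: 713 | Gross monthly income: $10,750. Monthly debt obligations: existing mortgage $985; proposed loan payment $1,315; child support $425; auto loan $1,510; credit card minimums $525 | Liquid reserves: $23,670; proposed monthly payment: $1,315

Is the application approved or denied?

Approved

Credit score 713 ≥ 620 (meets base)
Total debts = (985 + 1,315 + 425 + 1,510 + 525) = 4,760. DTI = 4,760/10,750 = 44.3% > 43% — standard DTI limit exceeded.
Reserves: 23,670 ÷ 1,315 = 18.0 months (meets 4-month minimum)
DTI 44.3% is within the 43%–46% exception band; checking compensating factors.
Override check — reserves: 18.0 mo (ok); score: 713 (ok).
Both compensating conditions met → exception applies.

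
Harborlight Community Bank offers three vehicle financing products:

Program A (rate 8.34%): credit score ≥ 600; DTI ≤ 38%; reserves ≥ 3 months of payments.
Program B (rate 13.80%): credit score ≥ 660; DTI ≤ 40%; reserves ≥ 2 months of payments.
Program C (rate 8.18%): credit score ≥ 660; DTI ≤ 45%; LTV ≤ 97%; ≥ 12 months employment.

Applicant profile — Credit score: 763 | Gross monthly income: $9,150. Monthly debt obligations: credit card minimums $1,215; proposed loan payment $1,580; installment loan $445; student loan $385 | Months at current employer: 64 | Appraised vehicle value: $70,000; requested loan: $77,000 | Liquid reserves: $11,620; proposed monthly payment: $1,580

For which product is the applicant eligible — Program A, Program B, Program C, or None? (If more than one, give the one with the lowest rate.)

Program B

Total debts = (1,215 + 1,580 + 445 + 385) = 3,625; DTI = 3,625/9,150 = 39.6%.
LTV = 77,000/70,000 = 110%.
Reserves = 11,620/1,580 = 7.4 months.
Program A: score 763 ≥ 600; DTI 39.6% > 38%; reserves 7.4 ≥ 3 mo → does not qualify.
Program B: score 763 ≥ 660; DTI 39.6% ≤ 40%; reserves 7.4 ≥ 2 mo → qualifies.
Program C: score 763 ≥ 660; DTI 39.6% ≤ 45%; LTV 110% > 97%; employment 64 ≥ 12 mo → does not qualify.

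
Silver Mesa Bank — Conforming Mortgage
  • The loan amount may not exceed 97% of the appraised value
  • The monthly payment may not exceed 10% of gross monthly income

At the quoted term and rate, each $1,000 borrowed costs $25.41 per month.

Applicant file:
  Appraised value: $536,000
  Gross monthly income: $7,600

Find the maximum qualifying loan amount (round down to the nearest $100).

Payment cap: 10% × $7,600 = $760/month.
At $25.41 per $1,000, that supports 760/25.41 × 1,000 ≈ $29,909 → $29,900.
LTV cap: 97% × $536,000 = $519,920 → $519,900.
Binding constraint: payment-to-income.

$29,900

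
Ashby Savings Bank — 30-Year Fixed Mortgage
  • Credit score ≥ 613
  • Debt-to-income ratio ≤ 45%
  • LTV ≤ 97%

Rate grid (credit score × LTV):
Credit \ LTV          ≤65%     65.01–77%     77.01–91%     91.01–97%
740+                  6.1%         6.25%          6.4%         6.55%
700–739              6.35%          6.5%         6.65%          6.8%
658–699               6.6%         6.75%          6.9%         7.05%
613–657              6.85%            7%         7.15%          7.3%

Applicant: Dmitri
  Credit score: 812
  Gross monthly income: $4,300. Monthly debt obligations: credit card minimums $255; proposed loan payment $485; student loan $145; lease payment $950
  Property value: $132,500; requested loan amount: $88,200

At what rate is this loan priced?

6.25%

Credit score 812 ≥ 613; Total monthly debts = (255 + 485 + 145 + 950) = 1,835. DTI: 1,835 ÷ 4,300 = 42.7%, within the 45% cap
LTV: 88,200 ÷ 132,500 = 66.6%, within 97% cap
Credit 812 → row 740+; LTV 66.6% → column 65.01–77%. Grid cell → 6.25%.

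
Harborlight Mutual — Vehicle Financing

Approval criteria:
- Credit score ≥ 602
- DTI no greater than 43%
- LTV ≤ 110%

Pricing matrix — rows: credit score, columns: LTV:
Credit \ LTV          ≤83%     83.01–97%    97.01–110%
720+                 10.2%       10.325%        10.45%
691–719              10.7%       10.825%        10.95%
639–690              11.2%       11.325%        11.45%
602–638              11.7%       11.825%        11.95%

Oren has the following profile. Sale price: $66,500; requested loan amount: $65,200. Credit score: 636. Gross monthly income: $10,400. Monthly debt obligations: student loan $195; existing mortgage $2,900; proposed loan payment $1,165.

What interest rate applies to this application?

Credit score 636 ≥ 602; Total monthly debts = (195 + 2,900 + 1,165) = 4,260. Debt-to-income = 4,260/10,400 = 41% — meets 43% limit
LTV = 65,200/66,500 = 98% ≤ 110%
Row: 636 falls in 602–638. Column: 98% falls in 97.01–110%. Rate = 11.95%.

11.95%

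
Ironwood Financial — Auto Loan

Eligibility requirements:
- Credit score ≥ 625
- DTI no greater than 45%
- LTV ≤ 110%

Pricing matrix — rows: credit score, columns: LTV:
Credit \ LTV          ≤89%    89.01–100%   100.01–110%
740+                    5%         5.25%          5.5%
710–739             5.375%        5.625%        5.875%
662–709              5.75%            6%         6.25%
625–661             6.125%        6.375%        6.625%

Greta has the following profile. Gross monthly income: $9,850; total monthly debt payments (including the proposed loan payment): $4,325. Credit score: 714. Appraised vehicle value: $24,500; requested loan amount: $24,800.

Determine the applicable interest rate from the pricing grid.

Credit score 714 ≥ 625; Debt-to-income = 4,325/9,850 = 43.9% — meets 45% limit
Loan-to-value = 24,800/24,500 = 101.2% — pass (110% max)
Score 714 is in the 710–739 band; LTV 101.2% is in the 100.01–110% band → 5.875%.

5.875%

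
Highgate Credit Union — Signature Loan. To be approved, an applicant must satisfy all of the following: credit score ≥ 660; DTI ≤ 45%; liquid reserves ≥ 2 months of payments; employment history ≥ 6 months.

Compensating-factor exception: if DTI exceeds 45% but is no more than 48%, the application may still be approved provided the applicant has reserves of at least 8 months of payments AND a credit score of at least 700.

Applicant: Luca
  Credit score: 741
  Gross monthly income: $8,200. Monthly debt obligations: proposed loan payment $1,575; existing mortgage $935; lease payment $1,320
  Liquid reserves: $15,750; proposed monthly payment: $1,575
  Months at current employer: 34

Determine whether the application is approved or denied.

Credit score 741 ≥ 660 (meets base)
Total debts = (1,575 + 935 + 1,320) = 3,830. DTI: 3,830 ÷ 8,200 = 46.7%, over the 45% base limit.
Liquid reserves cover 15,750/1,575 = 10.0 months — ≥ 2 required
Employment 34 ≥ 6 months
DTI 46.7% is within the 45%–48% exception band; checking compensating factors.
Reserves 10.0 ≥ 8 months; credit score 741 ≥ 700.
Both override conditions satisfied; DTI exception granted.

Approved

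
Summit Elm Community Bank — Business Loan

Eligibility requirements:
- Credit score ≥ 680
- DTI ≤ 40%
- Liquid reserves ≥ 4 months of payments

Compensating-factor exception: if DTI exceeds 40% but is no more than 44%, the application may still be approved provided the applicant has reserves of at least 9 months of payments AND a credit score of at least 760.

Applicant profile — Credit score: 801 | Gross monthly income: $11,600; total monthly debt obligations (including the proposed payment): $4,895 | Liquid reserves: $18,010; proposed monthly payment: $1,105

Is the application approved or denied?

Approved

Credit score 801 ≥ 680 (meets base)
DTI = 4,895/11,600 = 42.2% > 40% — standard DTI limit exceeded.
Reserves: 18,010 ÷ 1,105 = 16.3 months (meets 4-month minimum)
42.2% falls in the override range (40%–44%), so the compensating-factor test applies.
Override check — reserves: 16.3 mo (ok); score: 801 (ok).
Both override conditions satisfied; DTI exception granted.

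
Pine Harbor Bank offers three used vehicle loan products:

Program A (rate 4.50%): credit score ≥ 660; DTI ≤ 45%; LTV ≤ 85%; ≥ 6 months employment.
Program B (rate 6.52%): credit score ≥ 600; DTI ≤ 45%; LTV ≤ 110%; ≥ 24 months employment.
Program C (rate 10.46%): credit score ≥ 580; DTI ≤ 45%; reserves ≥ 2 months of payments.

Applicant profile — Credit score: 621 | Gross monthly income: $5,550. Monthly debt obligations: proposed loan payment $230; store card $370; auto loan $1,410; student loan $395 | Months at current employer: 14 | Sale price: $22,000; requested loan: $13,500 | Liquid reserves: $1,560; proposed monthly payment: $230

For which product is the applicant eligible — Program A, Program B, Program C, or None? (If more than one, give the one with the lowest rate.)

Program C

Total debts = (230 + 370 + 1,410 + 395) = 2,405; DTI = 2,405/5,550 = 43.3%.
LTV = 13,500/22,000 = 61.4%.
Reserves = 1,560/230 = 6.8 months.
Program A: score 621 < 660; DTI 43.3% ≤ 45%; LTV 61.4% ≤ 85%; employment 14 ≥ 6 mo → does not qualify.
Program B: score 621 ≥ 600; DTI 43.3% ≤ 45%; LTV 61.4% ≤ 110%; employment 14 < 24 mo → does not qualify.
Program C: score 621 ≥ 580; DTI 43.3% ≤ 45%; reserves 6.8 ≥ 2 mo → qualifies.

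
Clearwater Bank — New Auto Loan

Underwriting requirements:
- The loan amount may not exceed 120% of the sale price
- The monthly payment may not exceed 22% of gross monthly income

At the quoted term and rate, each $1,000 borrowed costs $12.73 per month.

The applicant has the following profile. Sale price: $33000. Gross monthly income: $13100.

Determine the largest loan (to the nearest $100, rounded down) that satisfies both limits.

$39,600

Payment cap: 22% × $13,100 = $2,882/month.
At $12.73 per $1,000, that supports 2,882/12.73 × 1,000 ≈ $226,394 → $226,300.
LTV cap: 120% × $33,000 = $39,600 → $39,600.
Binding constraint: loan-to-value.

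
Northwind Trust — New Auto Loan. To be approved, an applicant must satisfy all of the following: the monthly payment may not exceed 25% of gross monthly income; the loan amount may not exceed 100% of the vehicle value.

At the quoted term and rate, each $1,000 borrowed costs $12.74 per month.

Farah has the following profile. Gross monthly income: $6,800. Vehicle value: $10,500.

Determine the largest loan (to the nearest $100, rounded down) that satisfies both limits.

Payment cap: 25% × $6,800 = $1,700/month.
At $12.74 per $1,000, that supports 1,700/12.74 × 1,000 ≈ $133,437 → $133,400.
LTV cap: 100% × $10,500 = $10,500 → $10,500.
Binding constraint: loan-to-value.

$10,500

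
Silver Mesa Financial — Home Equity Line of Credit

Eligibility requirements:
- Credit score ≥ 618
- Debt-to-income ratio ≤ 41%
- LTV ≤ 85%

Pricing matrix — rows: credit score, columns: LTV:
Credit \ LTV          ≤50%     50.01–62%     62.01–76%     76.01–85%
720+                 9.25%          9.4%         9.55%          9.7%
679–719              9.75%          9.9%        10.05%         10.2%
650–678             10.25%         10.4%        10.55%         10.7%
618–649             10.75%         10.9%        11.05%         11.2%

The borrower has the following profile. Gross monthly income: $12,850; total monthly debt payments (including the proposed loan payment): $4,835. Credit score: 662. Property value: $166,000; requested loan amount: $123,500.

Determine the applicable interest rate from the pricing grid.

10.55%

Credit score 662 ≥ 618; DTI = 4,835/12,850 = 37.6% ≤ 41%
LTV = 123,500/166,000 = 74.4% ≤ 85%
Score 662 is in the 650–678 band; LTV 74.4% is in the 62.01–76% band → 10.55%.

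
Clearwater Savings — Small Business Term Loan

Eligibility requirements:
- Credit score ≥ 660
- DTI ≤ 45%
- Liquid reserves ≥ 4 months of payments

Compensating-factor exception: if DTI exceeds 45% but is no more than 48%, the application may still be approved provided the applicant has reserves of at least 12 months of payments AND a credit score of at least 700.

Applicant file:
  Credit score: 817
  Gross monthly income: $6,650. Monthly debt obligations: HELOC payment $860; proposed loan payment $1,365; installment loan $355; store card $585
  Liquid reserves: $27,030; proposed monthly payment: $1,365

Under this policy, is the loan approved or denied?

Credit score 817 ≥ 660 (meets base)
Total debts = (860 + 1,365 + 355 + 585) = 3,165. DTI: 3,165 ÷ 6,650 = 47.6%, over the 45% base limit.
Reserves: 27,030 ÷ 1,365 = 19.8 months (meets 4-month minimum)
DTI 47.6% is within the 45%–48% exception band; checking compensating factors.
Override check — reserves: 19.8 mo (ok); score: 817 (ok).
Both compensating conditions met → exception applies.

Approved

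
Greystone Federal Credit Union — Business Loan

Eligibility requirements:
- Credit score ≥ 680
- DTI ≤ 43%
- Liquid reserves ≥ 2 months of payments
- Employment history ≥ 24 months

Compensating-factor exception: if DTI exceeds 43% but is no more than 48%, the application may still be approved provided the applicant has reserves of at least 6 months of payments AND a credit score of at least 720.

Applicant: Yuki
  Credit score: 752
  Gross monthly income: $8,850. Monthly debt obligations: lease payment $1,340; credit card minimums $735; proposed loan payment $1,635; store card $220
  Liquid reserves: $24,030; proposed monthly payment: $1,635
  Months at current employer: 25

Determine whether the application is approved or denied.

Credit score 752 ≥ 680 (meets base)
Total debts = (1,340 + 735 + 1,635 + 220) = 3,930. DTI = 3,930/8,850 = 44.4% > 43% — standard DTI limit exceeded.
Reserves = 24,030/1,635 = 14.7 months ≥ 2
Employment 25 ≥ 24 months
DTI 44.4% is within the 43%–48% exception band; checking compensating factors.
Override check — reserves: 14.7 mo (ok); score: 752 (ok).
Both override conditions satisfied; DTI exception granted.

Approved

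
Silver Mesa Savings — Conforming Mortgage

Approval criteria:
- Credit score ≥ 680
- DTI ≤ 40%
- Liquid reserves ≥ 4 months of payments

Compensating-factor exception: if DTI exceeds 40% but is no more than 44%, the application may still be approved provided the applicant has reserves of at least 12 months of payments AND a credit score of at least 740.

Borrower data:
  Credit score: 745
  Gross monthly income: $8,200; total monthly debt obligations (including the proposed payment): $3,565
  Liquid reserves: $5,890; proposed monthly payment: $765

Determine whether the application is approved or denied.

Credit score 745 ≥ 680 (meets base)
DTI: 3,565 ÷ 8,200 = 43.5%, over the 40% base limit.
Reserves: 5,890 ÷ 765 = 7.7 months (meets 4-month minimum)
43.5% falls in the override range (40%–44%), so the compensating-factor test applies.
Override check — reserves: 7.7 mo (short of 12); score: 745 (ok).
Compensating-factor requirement not fully met.

Denied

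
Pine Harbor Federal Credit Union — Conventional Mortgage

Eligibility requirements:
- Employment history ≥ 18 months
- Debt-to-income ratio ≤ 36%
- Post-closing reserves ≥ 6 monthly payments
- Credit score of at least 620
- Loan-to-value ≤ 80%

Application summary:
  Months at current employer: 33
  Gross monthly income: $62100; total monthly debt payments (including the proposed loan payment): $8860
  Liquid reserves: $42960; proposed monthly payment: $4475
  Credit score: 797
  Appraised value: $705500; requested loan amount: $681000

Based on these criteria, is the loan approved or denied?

Employment 33 ≥ 18 months
Debt-to-income = 8,860/62,100 = 14.3% — meets 36% limit
Liquid reserves cover 42,960/4,475 = 9.6 months — ≥ 6 required
Credit score 797 ≥ 620 (meets)
LTV = 681,000/705,500 = 96.5% > 80%
Fails on LTV.

Denied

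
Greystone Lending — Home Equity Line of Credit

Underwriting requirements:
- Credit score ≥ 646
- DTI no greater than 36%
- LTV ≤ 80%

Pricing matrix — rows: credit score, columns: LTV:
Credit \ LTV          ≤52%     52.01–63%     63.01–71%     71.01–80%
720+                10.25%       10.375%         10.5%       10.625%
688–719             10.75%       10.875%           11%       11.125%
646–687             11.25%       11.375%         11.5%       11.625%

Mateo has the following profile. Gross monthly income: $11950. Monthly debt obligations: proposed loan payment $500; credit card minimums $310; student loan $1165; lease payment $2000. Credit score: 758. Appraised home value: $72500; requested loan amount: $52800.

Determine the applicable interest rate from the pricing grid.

Credit score 758 ≥ 646; Total monthly debts = (500 + 310 + 1,165 + 2,000) = 3,975. DTI: 3,975 ÷ 11,950 = 33.3%, within the 36% cap
LTV = 52,800/72,500 = 72.8% ≤ 80%
Row: 758 falls in 720+. Column: 72.8% falls in 71.01–80%. Rate = 10.625%.

10.625%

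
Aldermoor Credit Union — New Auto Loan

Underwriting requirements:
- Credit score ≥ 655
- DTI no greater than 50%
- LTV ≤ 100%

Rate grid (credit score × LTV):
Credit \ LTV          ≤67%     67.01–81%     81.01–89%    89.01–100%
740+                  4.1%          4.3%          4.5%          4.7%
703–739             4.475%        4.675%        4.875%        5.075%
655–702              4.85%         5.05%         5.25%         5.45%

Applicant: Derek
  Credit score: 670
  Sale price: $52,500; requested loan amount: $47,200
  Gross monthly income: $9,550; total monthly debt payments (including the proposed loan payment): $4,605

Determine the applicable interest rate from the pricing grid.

5.45%

Credit score 670 ≥ 655; Debt-to-income = 4,605/9,550 = 48.2% — meets 50% limit
Loan-to-value = 47,200/52,500 = 89.9% — pass (100% max)
Row: 670 falls in 655–702. Column: 89.9% falls in 89.01–100%. Rate = 5.45%.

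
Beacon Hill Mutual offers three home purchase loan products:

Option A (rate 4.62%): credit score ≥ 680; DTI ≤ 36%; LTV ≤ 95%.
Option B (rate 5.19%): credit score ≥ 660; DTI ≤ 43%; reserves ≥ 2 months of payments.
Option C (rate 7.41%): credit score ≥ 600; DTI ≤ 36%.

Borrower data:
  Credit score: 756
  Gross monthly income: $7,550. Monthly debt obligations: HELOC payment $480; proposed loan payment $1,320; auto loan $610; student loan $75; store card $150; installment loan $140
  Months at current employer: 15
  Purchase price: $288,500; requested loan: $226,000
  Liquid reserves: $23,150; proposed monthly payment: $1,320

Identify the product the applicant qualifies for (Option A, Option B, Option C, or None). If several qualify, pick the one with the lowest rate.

Total debts = (480 + 1,320 + 610 + 75 + 150 + 140) = 2,775; DTI = 2,775/7,550 = 36.8%.
LTV = 226,000/288,500 = 78.3%.
Reserves = 23,150/1,320 = 17.5 months.
Option A: score 756 ≥ 680; DTI 36.8% > 36%; LTV 78.3% ≤ 95% → does not qualify.
Option B: score 756 ≥ 660; DTI 36.8% ≤ 43%; reserves 17.5 ≥ 2 mo → qualifies.
Option C: score 756 ≥ 600; DTI 36.8% > 36% → does not qualify.

Option B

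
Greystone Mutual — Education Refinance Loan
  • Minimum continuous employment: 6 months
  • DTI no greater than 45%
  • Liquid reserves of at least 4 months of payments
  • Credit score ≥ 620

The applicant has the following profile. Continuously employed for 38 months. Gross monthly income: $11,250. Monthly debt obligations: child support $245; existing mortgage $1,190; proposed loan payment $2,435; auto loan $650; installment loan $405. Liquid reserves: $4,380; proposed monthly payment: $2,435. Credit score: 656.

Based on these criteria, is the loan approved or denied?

Denied

Employment 38 ≥ 6 months
Total monthly debts = (245 + 1,190 + 2,435 + 650 + 405) = 4,925. Debt-to-income = 4,925/11,250 = 43.8% — meets 45% limit
Reserves = 4,380/2,435 = 1.8 months < 4
Credit score 656 ≥ 620 (meets)
Fails on reserves.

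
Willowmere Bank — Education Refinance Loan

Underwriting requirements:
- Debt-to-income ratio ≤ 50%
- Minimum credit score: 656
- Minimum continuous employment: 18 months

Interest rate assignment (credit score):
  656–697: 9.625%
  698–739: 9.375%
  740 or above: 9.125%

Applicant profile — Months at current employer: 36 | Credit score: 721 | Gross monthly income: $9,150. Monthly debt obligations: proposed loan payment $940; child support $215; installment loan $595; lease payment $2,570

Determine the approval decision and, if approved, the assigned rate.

Approved at 9.375%

Credit score 721 ≥ 656 (meets minimum)
Total monthly debts = (940 + 215 + 595 + 2,570) = 4,320. DTI: 4,320 ÷ 9,150 = 47.2%, within the 50% cap
Employment 36 ≥ 18 months
All requirements met. Score 721 falls in the 698–739 tier → 9.375%.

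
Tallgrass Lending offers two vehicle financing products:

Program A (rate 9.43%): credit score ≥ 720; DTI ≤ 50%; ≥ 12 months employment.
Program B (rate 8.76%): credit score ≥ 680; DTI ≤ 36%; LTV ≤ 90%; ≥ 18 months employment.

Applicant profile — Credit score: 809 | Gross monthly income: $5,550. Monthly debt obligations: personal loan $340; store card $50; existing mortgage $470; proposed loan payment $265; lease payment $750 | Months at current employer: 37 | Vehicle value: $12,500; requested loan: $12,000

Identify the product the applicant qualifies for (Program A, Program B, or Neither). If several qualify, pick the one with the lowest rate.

Program A

Total debts = (340 + 50 + 470 + 265 + 750) = 1,875; DTI = 1,875/5,550 = 33.8%.
LTV = 12,000/12,500 = 96%.
Program A: score 809 ≥ 720; DTI 33.8% ≤ 50%; employment 37 ≥ 12 mo → qualifies.
Program B: score 809 ≥ 680; DTI 33.8% ≤ 36%; LTV 96% > 90%; employment 37 ≥ 18 mo → does not qualify.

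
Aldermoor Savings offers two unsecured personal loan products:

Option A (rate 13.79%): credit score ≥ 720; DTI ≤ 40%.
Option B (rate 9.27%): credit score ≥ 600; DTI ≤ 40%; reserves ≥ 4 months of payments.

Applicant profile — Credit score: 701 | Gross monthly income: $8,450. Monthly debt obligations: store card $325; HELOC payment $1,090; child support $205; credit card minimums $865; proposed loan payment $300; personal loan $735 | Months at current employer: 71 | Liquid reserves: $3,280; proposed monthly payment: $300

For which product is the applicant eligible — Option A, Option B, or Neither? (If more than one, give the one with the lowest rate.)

Total debts = (325 + 1,090 + 205 + 865 + 300 + 735) = 3,520; DTI = 3,520/8,450 = 41.7%.
Reserves = 3,280/300 = 10.9 months.
Option A: score 701 < 720; DTI 41.7% > 40% → does not qualify.
Option B: score 701 ≥ 600; DTI 41.7% > 40%; reserves 10.9 ≥ 4 mo → does not qualify.

Neither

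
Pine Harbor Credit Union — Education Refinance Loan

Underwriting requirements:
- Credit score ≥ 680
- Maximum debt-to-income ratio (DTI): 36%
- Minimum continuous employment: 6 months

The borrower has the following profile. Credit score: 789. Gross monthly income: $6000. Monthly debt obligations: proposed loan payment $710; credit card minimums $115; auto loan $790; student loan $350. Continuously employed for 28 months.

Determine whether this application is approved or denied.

Approved

Credit score 789 ≥ 680 (meets)
Total monthly debts = (710 + 115 + 790 + 350) = 1,965. Debt-to-income = 1,965/6,000 = 32.8% — meets 36% limit
Employment 28 ≥ 6 months
All criteria satisfied.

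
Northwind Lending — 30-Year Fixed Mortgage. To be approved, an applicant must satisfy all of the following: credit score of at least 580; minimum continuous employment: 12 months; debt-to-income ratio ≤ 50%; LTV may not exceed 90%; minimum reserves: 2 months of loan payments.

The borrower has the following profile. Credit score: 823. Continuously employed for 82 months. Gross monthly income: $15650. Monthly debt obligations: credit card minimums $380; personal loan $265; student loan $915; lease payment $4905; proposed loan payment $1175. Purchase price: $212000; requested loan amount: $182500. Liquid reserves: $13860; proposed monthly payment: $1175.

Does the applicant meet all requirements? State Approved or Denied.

Credit score 823 ≥ 580 (meets)
Employment 82 ≥ 12 months
Total monthly debts = (380 + 265 + 915 + 4,905 + 1,175) = 7,640. DTI: 7,640 ÷ 15,650 = 48.8%, within the 50% cap
Loan-to-value = 182,500/212,000 = 86.1% — pass (90% max)
Reserves = 13,860/1,175 = 11.8 months ≥ 2
All criteria satisfied.

Approved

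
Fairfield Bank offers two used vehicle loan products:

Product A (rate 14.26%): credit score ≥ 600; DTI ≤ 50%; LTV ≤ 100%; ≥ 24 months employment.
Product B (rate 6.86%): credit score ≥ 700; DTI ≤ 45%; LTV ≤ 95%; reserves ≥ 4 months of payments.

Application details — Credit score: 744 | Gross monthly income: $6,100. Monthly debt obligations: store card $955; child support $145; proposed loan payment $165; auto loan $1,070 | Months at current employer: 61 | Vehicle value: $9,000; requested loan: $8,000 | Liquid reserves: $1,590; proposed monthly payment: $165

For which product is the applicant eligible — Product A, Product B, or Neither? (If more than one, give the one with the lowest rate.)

Total debts = (955 + 145 + 165 + 1,070) = 2,335; DTI = 2,335/6,100 = 38.3%.
LTV = 8,000/9,000 = 88.9%.
Reserves = 1,590/165 = 9.6 months.
Product A: score 744 ≥ 600; DTI 38.3% ≤ 50%; LTV 88.9% ≤ 100%; employment 61 ≥ 24 mo → qualifies.
Product B: score 744 ≥ 700; DTI 38.3% ≤ 45%; LTV 88.9% ≤ 95%; reserves 9.6 ≥ 4 mo → qualifies.
Qualifying: Product A, Product B. Lowest rate is 6.86% → Product B.

Product B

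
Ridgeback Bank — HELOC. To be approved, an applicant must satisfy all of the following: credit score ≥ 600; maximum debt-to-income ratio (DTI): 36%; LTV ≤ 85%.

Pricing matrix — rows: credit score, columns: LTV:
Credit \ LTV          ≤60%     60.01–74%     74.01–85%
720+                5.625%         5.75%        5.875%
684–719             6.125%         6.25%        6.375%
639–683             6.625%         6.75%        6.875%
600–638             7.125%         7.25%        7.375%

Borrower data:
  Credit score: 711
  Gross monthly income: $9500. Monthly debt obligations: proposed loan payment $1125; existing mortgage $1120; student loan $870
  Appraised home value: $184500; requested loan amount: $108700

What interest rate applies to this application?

Credit score 711 ≥ 600; Total monthly debts = (1,125 + 1,120 + 870) = 3,115. Debt-to-income = 3,115/9,500 = 32.8% — meets 36% limit
LTV = 108,700/184,500 = 58.9% ≤ 85%
Row: 711 falls in 684–719. Column: 58.9% falls in ≤60%. Rate = 6.125%.

6.125%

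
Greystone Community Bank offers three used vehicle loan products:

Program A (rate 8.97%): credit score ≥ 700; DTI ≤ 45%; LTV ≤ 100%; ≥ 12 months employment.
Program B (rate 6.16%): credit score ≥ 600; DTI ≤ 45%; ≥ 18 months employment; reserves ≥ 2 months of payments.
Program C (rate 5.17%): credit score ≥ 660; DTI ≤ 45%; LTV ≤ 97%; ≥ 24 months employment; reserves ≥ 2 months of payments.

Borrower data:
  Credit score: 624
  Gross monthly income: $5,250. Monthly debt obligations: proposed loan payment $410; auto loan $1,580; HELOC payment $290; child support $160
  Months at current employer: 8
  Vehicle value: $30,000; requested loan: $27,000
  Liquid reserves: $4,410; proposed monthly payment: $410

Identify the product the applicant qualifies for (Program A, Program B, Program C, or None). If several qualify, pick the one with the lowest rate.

Total debts = (410 + 1,580 + 290 + 160) = 2,440; DTI = 2,440/5,250 = 46.5%.
LTV = 27,000/30,000 = 90%.
Reserves = 4,410/410 = 10.8 months.
Program A: score 624 < 700; DTI 46.5% > 45%; LTV 90% ≤ 100%; employment 8 < 12 mo → does not qualify.
Program B: score 624 ≥ 600; DTI 46.5% > 45%; employment 8 < 18 mo; reserves 10.8 ≥ 2 mo → does not qualify.
Program C: score 624 < 660; DTI 46.5% > 45%; LTV 90% ≤ 97%; employment 8 < 24 mo; reserves 10.8 ≥ 2 mo → does not qualify.

None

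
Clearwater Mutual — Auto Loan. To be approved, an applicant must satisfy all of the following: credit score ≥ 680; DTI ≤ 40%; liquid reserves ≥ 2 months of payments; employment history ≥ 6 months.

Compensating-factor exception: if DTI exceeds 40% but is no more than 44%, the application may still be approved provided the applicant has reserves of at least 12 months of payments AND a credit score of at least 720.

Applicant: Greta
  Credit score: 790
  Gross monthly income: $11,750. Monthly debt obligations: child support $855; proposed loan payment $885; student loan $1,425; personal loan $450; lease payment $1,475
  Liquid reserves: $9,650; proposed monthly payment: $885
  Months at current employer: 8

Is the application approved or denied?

Denied

Credit score 790 ≥ 680 (meets base)
Total debts = (855 + 885 + 1,425 + 450 + 1,475) = 5,090. DTI = 5,090/11,750 = 43.3% > 40% — standard DTI limit exceeded.
Reserves = 9,650/885 = 10.9 months ≥ 2
Employment 8 ≥ 6 months
DTI 43.3% is within the 40%–44% exception band; checking compensating factors.
Reserves 10.9 < 12 months; credit score 790 ≥ 720.
Override conditions not both satisfied; exception does not apply.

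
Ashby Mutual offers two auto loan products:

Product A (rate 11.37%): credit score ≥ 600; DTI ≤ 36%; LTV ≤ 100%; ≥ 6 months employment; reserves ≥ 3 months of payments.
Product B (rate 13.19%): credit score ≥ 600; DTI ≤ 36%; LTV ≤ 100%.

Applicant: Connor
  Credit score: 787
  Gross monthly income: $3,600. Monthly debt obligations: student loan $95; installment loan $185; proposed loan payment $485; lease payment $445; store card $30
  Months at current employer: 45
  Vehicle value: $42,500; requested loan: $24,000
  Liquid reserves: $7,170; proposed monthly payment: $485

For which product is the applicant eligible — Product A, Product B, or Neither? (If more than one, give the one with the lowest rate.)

Product A

Total debts = (95 + 185 + 485 + 445 + 30) = 1,240; DTI = 1,240/3,600 = 34.4%.
LTV = 24,000/42,500 = 56.5%.
Reserves = 7,170/485 = 14.8 months.
Product A: score 787 ≥ 600; DTI 34.4% ≤ 36%; LTV 56.5% ≤ 100%; employment 45 ≥ 6 mo; reserves 14.8 ≥ 3 mo → qualifies.
Product B: score 787 ≥ 600; DTI 34.4% ≤ 36%; LTV 56.5% ≤ 100% → qualifies.
Qualifying: Product A, Product B. Lowest rate is 11.37% → Product A.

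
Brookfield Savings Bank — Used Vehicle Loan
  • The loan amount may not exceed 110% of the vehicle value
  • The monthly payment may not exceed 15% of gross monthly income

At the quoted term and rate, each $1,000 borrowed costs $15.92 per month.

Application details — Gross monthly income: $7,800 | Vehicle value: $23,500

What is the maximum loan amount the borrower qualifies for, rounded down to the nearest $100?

$25,800

Payment cap: 15% × $7,800 = $1,170/month.
At $15.92 per $1,000, that supports 1,170/15.92 × 1,000 ≈ $73,492 → $73,400.
LTV cap: 110% × $23,500 = $25,850 → $25,800.
Binding constraint: loan-to-value.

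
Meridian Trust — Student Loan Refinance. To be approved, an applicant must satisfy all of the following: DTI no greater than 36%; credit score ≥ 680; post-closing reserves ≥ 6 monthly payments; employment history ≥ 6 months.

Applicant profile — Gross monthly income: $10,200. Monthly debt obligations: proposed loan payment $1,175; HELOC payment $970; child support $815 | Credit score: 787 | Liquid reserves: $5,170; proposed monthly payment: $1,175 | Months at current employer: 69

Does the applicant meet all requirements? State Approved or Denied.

Denied

Total monthly debts = (1,175 + 970 + 815) = 2,960. Debt-to-income = 2,960/10,200 = 29% — meets 36% limit
Credit score 787 ≥ 680 (meets)
Liquid reserves cover 5,170/1,175 = 4.4 months — < 6 required
Employment 69 ≥ 6 months
Fails on reserves.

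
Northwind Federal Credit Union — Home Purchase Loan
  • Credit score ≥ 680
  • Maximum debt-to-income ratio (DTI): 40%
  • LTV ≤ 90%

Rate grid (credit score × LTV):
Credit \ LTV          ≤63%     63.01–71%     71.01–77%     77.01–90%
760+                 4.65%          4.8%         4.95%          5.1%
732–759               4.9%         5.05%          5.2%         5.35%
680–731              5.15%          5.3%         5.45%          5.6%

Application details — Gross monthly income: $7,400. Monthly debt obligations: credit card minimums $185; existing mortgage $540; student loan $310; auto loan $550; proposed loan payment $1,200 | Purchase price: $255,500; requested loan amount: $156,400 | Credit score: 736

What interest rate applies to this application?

Credit score 736 ≥ 680; Total monthly debts = (185 + 540 + 310 + 550 + 1,200) = 2,785. DTI: 2,785 ÷ 7,400 = 37.6%, within the 40% cap
LTV = 156,400/255,500 = 61.2% ≤ 90%
Row: 736 falls in 732–759. Column: 61.2% falls in ≤63%. Rate = 4.9%.

4.9%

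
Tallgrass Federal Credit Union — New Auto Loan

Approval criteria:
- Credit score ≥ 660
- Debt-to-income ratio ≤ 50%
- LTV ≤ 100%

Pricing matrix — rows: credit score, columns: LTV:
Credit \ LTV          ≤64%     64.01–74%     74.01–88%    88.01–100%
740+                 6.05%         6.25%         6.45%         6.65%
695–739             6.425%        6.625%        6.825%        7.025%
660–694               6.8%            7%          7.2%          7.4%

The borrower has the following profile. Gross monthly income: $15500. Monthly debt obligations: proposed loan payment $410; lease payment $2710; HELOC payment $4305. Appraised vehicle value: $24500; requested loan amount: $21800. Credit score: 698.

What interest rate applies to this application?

Credit score 698 ≥ 660; Total monthly debts = (410 + 2,710 + 4,305) = 7,425. Debt-to-income = 7,425/15,500 = 47.9% — meets 50% limit
LTV = 21,800/24,500 = 89% ≤ 100%
Credit 698 → row 695–739; LTV 89% → column 88.01–100%. Grid cell → 7.025%.

7.025%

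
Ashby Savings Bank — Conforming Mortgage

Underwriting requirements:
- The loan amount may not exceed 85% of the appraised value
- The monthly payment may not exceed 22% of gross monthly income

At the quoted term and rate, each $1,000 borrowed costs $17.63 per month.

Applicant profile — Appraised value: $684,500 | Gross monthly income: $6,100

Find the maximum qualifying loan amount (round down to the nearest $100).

Payment cap: 22% × $6,100 = $1,342/month.
At $17.63 per $1,000, that supports 1,342/17.63 × 1,000 ≈ $76,120 → $76,100.
LTV cap: 85% × $684,500 = $581,825 → $581,800.
Binding constraint: payment-to-income.

$76,100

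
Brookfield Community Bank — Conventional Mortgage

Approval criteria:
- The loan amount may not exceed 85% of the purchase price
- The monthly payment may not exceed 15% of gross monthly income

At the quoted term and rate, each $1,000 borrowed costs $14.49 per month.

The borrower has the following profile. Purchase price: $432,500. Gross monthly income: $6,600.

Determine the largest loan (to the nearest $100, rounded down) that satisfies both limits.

$68,300

Payment cap: 15% × $6,600 = $990/month.
At $14.49 per $1,000, that supports 990/14.49 × 1,000 ≈ $68,322 → $68,300.
LTV cap: 85% × $432,500 = $367,625 → $367,600.
Binding constraint: payment-to-income.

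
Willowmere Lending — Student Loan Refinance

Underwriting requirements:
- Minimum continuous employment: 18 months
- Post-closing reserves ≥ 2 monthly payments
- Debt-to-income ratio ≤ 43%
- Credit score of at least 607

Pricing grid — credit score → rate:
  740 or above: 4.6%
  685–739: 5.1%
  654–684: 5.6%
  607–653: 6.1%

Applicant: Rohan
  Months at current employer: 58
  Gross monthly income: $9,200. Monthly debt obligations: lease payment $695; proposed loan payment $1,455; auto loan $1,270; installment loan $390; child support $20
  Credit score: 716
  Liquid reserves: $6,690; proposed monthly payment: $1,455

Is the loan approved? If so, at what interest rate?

Approved at 5.1%

Credit score 716 ≥ 607 (meets minimum)
Employment 58 ≥ 18 months
Liquid reserves cover 6,690/1,455 = 4.6 months — ≥ 2 required
Total monthly debts = (695 + 1,455 + 1,270 + 390 + 20) = 3,830. DTI: 3,830 ÷ 9,200 = 41.6%, within the 43% cap
All requirements met. Score 716 falls in the 685–739 tier → 5.1%.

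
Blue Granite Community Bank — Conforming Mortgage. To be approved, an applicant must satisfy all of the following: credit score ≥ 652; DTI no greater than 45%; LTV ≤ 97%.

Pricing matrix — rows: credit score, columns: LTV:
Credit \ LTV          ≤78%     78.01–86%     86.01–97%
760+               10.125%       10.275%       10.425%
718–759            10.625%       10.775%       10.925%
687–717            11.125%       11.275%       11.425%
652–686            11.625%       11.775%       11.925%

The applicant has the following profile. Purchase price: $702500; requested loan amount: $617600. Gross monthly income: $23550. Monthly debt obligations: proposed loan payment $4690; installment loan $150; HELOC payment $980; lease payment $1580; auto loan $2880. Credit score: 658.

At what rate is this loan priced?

Credit score 658 ≥ 652; Total monthly debts = (4,690 + 150 + 980 + 1,580 + 2,880) = 10,280. DTI: 10,280 ÷ 23,550 = 43.7%, within the 45% cap
Loan-to-value = 617,600/702,500 = 87.9% — pass (97% max)
Score 658 is in the 652–686 band; LTV 87.9% is in the 86.01–97% band → 11.925%.

11.925%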